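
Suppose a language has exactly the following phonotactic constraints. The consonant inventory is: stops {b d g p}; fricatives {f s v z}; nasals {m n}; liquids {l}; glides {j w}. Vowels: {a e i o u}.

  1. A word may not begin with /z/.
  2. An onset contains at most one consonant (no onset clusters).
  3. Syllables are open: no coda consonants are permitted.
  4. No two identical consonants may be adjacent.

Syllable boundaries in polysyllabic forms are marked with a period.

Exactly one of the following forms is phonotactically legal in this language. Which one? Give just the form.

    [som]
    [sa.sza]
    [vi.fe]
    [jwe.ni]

[vi.fe]

[som] — violates constraint 3: syllable 1 coda /m/ has 1 consonant (> 0) → phonotactically illegal
[sa.sza] — violates constraint 2: syllable 2 onset /sz/ has 2 consonants (> 1) → phonotactically illegal
[vi.fe] — σ1 onset /v/, coda /∅/ ok; σ2 onset /f/, coda /∅/ ok → phonotactically legal
[jwe.ni] — violates constraint 2: syllable 1 onset /jw/ has 2 consonants (> 1) → phonotactically illegal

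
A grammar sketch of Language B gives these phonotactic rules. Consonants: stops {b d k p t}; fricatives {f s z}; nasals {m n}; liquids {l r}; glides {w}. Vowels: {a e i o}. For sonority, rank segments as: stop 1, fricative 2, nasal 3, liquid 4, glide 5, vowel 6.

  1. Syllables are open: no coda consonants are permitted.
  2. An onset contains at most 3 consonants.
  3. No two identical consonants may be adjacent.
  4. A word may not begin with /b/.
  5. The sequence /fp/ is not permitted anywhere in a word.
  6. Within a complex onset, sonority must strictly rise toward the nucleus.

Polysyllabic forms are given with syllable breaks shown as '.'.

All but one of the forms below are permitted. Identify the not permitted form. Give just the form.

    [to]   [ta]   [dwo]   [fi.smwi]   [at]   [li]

[to] — σ1 onset /t/, coda /∅/ ok → permitted
[ta] — σ1 onset /t/, coda /∅/ ok → permitted
[dwo] — σ1 onset /dw/ (1→5 rises), coda /∅/ ok → permitted
[fi.smwi] — σ1 onset /f/, coda /∅/ ok; σ2 onset /smw/ (2→3→5 rises), coda /∅/ ok → permitted
[at] — violates constraint 1: syllable 1 coda /t/ has 1 consonant (> 0) → not permitted
[li] — σ1 onset /l/, coda /∅/ ok → permitted

[at]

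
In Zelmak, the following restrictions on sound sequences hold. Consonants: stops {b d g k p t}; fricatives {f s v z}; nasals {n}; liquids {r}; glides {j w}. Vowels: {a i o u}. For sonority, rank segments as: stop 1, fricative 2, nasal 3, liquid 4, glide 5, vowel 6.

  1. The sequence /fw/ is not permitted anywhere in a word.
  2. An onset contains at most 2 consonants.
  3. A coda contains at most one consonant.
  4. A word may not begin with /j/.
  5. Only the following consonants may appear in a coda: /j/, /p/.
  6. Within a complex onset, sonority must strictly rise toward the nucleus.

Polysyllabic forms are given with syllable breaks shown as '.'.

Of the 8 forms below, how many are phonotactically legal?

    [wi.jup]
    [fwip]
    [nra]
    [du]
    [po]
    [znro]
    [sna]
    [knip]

6

[wi.jup] — σ1 onset /w/, coda /∅/ ok; σ2 onset /j/, coda /p/ ok → phonotactically legal
[fwip] — violates constraint 1: contains banned sequence /fw/ → phonotactically illegal
[nra] — σ1 onset /nr/ (3→4 rises), coda /∅/ ok → phonotactically legal
[du] — σ1 onset /d/, coda /∅/ ok → phonotactically legal
[po] — σ1 onset /p/, coda /∅/ ok → phonotactically legal
[znro] — violates constraint 2: syllable 1 onset /znr/ has 3 consonants (> 2) → phonotactically illegal
[sna] — σ1 onset /sn/ (2→3 rises), coda /∅/ ok → phonotactically legal
[knip] — σ1 onset /kn/ (1→3 rises), coda /p/ ok → phonotactically legal
Phonotactically legal: [wi.jup], [nra], [du], [po], [sna], [knip] → 6.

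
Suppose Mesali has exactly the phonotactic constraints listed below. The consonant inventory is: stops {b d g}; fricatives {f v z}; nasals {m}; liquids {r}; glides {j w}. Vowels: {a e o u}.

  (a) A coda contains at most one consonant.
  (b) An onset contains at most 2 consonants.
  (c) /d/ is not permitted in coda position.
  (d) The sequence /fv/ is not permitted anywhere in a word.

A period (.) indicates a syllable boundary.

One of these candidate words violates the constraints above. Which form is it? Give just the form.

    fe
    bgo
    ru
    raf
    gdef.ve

gdef.ve

fe — σ1 onset /f/, coda /∅/ ok → permitted
bgo — σ1 onset /bg/ (2C), coda /∅/ ok → permitted
ru — σ1 onset /r/, coda /∅/ ok → permitted
raf — σ1 onset /r/, coda /f/ ok → permitted
gdef.ve — violates constraint (d): contains banned sequence /fv/ → not permitted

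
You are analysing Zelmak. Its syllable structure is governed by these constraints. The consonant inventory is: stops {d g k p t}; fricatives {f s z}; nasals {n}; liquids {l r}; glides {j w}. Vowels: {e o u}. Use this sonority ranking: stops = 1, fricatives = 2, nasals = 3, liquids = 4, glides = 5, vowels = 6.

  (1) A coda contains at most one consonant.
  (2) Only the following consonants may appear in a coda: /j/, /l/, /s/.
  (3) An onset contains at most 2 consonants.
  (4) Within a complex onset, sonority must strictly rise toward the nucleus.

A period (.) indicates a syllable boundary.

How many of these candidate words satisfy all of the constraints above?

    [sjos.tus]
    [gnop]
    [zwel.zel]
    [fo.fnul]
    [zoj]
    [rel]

5

[sjos.tus] — σ1 onset /sj/ (2→5 rises), coda /s/ ok; σ2 onset /t/, coda /s/ ok → permitted
[gnop] — violates constraint 2: syllable 1 coda contains /p/, which is not a licensed coda consonant → not permitted
[zwel.zel] — σ1 onset /zw/ (2→5 rises), coda /l/ ok; σ2 onset /z/, coda /l/ ok → permitted
[fo.fnul] — σ1 onset /f/, coda /∅/ ok; σ2 onset /fn/ (2→3 rises), coda /l/ ok → permitted
[zoj] — σ1 onset /z/, coda /j/ ok → permitted
[rel] — σ1 onset /r/, coda /l/ ok → permitted
Permitted: [sjos.tus], [zwel.zel], [fo.fnul], [zoj], [rel] → 5.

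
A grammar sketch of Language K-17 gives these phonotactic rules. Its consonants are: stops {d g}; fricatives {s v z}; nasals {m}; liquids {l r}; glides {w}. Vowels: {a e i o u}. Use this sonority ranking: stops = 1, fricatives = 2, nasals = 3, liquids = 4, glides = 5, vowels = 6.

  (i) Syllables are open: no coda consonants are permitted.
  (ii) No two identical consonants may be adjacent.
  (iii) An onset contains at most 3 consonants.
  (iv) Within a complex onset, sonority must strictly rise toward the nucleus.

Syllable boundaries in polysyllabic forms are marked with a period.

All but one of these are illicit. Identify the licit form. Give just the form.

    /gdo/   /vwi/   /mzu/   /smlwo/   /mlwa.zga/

/gdo/ — violates constraint (iv): syllable 1 onset /gd/: /g/ (stop, 1) → /d/ (stop, 1) does not rise → illicit
/vwi/ — σ1 onset /vw/ (2→5 rises), coda /∅/ ok → licit
/mzu/ — violates constraint (iv): syllable 1 onset /mz/: /m/ (nasal, 3) → /z/ (fricative, 2) does not rise → illicit
/smlwo/ — violates constraint (iii): syllable 1 onset /smlw/ has 4 consonants (> 3) → illicit
/mlwa.zga/ — violates constraint (iv): syllable 2 onset /zg/: /z/ (fricative, 2) → /g/ (stop, 1) does not rise → illicit

/vwi/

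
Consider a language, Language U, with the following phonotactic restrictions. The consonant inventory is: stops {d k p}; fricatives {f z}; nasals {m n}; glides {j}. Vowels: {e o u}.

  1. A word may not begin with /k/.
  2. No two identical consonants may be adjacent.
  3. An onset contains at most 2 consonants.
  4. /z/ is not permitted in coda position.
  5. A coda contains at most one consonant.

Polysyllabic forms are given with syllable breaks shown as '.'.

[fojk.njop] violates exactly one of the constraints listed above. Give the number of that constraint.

5

[fojk.njop]: syllable 1 coda /jk/ has 2 consonants (> 1).
This is a violation of constraint 5: "A coda contains at most one consonant."
The remaining constraints (1, 2, 3, 4) are satisfied.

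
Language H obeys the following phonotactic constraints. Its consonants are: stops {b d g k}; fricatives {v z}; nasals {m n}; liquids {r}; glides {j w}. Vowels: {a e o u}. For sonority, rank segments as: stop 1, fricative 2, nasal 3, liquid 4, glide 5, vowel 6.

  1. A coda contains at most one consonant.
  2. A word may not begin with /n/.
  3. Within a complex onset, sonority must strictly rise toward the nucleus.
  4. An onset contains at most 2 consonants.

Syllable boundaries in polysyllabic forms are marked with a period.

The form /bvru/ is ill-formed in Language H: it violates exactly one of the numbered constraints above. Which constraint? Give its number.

4

/bvru/: syllable 1 onset /bvr/ has 3 consonants (> 2).
This is a violation of constraint 4: "An onset contains at most 2 consonants."
The remaining constraints (1, 2, 3) are satisfied.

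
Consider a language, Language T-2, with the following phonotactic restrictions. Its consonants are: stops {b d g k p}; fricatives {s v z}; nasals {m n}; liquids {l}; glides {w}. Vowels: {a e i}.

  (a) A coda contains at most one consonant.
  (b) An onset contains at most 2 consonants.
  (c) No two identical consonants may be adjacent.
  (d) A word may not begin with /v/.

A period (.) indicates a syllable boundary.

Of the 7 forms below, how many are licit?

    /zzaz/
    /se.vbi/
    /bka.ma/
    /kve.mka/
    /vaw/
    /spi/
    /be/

/zzaz/ — violates constraint (c): adjacent identical consonants /zz/ → illicit
/se.vbi/ — σ1 onset /s/, coda /∅/ ok; σ2 onset /vb/ (2C), coda /∅/ ok → licit
/bka.ma/ — σ1 onset /bk/ (2C), coda /∅/ ok; σ2 onset /m/, coda /∅/ ok → licit
/kve.mka/ — σ1 onset /kv/ (2C), coda /∅/ ok; σ2 onset /mk/ (2C), coda /∅/ ok → licit
/vaw/ — violates constraint (d): word begins with /v/ → illicit
/spi/ — σ1 onset /sp/ (2C), coda /∅/ ok → licit
/be/ — σ1 onset /b/, coda /∅/ ok → licit
Licit: /se.vbi/, /bka.ma/, /kve.mka/, /spi/, /be/ → 5.

5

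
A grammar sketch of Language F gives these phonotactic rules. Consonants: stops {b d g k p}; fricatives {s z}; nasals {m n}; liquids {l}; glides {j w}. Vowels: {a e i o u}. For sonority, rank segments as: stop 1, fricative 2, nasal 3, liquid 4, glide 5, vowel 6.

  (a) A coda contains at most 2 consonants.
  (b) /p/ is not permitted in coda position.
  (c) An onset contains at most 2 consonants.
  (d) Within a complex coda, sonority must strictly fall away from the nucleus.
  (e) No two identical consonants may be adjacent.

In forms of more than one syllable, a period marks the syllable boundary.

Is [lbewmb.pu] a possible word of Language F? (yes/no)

[lbewmb.pu] — violates constraint (a): syllable 1 coda /wmb/ has 3 consonants (> 2) → ill-formed

no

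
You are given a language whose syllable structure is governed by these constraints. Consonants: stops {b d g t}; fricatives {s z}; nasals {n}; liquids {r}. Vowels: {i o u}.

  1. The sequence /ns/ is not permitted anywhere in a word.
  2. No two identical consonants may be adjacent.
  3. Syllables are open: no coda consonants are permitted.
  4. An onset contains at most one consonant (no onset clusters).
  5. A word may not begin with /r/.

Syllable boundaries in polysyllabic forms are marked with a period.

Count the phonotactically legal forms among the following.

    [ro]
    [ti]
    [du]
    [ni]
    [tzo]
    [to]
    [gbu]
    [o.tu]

5

[ro] — violates constraint 5: word begins with /r/ → phonotactically illegal
[ti] — σ1 onset /t/, coda /∅/ ok → phonotactically legal
[du] — σ1 onset /d/, coda /∅/ ok → phonotactically legal
[ni] — σ1 onset /n/, coda /∅/ ok → phonotactically legal
[tzo] — violates constraint 4: syllable 1 onset /tz/ has 2 consonants (> 1) → phonotactically illegal
[to] — σ1 onset /t/, coda /∅/ ok → phonotactically legal
[gbu] — violates constraint 4: syllable 1 onset /gb/ has 2 consonants (> 1) → phonotactically illegal
[o.tu] — σ1 onset /∅/, coda /∅/ ok; σ2 onset /t/, coda /∅/ ok → phonotactically legal
Phonotactically legal: [ti], [du], [ni], [to], [o.tu] → 5.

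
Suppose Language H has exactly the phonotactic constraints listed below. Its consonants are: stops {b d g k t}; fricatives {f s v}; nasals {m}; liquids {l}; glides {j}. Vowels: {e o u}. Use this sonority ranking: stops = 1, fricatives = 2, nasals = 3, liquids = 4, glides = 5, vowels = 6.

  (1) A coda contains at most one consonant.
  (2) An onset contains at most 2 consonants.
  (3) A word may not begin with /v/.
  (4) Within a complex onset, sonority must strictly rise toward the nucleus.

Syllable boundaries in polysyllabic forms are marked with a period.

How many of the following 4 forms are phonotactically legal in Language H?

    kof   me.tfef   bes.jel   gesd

kof — σ1 onset /k/, coda /f/ ok → phonotactically legal
me.tfef — σ1 onset /m/, coda /∅/ ok; σ2 onset /tf/ (1→2 rises), coda /f/ ok → phonotactically legal
bes.jel — σ1 onset /b/, coda /s/ ok; σ2 onset /j/, coda /l/ ok → phonotactically legal
gesd — violates constraint 1: syllable 1 coda /sd/ has 2 consonants (> 1) → phonotactically illegal
Phonotactically legal: kof, me.tfef, bes.jel → 3.

3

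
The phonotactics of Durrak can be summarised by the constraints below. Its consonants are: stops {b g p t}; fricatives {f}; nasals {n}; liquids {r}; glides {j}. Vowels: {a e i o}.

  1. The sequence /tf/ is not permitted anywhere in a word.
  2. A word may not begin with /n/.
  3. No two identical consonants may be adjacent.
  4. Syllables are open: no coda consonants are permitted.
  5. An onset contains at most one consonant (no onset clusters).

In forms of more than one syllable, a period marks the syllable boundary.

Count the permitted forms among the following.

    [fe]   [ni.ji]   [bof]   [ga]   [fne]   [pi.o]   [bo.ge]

4

[fe] — σ1 onset /f/, coda /∅/ ok → permitted
[ni.ji] — violates constraint 2: word begins with /n/ → not permitted
[bof] — violates constraint 4: syllable 1 coda /f/ has 1 consonant (> 0) → not permitted
[ga] — σ1 onset /g/, coda /∅/ ok → permitted
[fne] — violates constraint 5: syllable 1 onset /fn/ has 2 consonants (> 1) → not permitted
[pi.o] — σ1 onset /p/, coda /∅/ ok; σ2 onset /∅/, coda /∅/ ok → permitted
[bo.ge] — σ1 onset /b/, coda /∅/ ok; σ2 onset /g/, coda /∅/ ok → permitted
Permitted: [fe], [ga], [pi.o], [bo.ge] → 4.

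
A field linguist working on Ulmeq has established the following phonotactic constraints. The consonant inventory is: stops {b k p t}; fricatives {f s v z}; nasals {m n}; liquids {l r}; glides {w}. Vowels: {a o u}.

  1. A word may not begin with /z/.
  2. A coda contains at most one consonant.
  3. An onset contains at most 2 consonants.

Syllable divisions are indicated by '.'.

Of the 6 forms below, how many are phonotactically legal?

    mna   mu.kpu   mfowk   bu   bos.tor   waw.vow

mna — σ1 onset /mn/ (2C), coda /∅/ ok → phonotactically legal
mu.kpu — σ1 onset /m/, coda /∅/ ok; σ2 onset /kp/ (2C), coda /∅/ ok → phonotactically legal
mfowk — violates constraint 2: syllable 1 coda /wk/ has 2 consonants (> 1) → phonotactically illegal
bu — σ1 onset /b/, coda /∅/ ok → phonotactically legal
bos.tor — σ1 onset /b/, coda /s/ ok; σ2 onset /t/, coda /r/ ok → phonotactically legal
waw.vow — σ1 onset /w/, coda /w/ ok; σ2 onset /v/, coda /w/ ok → phonotactically legal
Phonotactically legal: mna, mu.kpu, bu, bos.tor, waw.vow → 5.

5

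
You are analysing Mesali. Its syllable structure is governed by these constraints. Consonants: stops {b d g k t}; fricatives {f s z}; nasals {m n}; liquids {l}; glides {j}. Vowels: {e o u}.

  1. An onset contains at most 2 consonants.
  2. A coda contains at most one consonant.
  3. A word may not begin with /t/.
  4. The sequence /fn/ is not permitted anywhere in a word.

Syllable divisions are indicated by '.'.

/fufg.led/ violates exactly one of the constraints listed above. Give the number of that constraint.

2

/fufg.led/: syllable 1 coda /fg/ has 2 consonants (> 1).
This is a violation of constraint 2: "A coda contains at most one consonant."
The remaining constraints (1, 3, 4) are satisfied.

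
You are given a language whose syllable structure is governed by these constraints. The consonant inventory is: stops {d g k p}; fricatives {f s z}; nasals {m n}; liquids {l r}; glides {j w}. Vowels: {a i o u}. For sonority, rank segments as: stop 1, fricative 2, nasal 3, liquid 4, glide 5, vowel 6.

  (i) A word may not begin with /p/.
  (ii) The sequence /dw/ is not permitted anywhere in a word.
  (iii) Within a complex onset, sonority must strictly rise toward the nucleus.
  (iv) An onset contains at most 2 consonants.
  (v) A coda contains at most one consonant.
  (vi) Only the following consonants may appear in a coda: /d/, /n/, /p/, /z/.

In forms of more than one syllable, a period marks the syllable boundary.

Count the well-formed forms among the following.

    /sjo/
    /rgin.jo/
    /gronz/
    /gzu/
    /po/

/sjo/ — σ1 onset /sj/ (2→5 rises), coda /∅/ ok → well-formed
/rgin.jo/ — violates constraint (iii): syllable 1 onset /rg/: /r/ (liquid, 4) → /g/ (stop, 1) does not rise → ill-formed
/gronz/ — violates constraint (v): syllable 1 coda /nz/ has 2 consonants (> 1) → ill-formed
/gzu/ — σ1 onset /gz/ (1→2 rises), coda /∅/ ok → well-formed
/po/ — violates constraint (i): word begins with /p/ → ill-formed
Well-formed: /sjo/, /gzu/ → 2.

2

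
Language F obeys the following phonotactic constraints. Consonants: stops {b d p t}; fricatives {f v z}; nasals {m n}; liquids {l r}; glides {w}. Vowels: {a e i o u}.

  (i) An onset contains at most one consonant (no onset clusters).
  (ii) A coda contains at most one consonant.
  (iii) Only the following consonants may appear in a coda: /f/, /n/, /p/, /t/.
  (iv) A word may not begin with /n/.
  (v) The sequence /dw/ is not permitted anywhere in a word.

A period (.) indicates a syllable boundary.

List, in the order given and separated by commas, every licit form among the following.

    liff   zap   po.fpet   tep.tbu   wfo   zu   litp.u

liff — violates constraint (ii): syllable 1 coda /ff/ has 2 consonants (> 1) → illicit
zap — σ1 onset /z/, coda /p/ ok → licit
po.fpet — violates constraint (i): syllable 2 onset /fp/ has 2 consonants (> 1) → illicit
tep.tbu — violates constraint (i): syllable 2 onset /tb/ has 2 consonants (> 1) → illicit
wfo — violates constraint (i): syllable 1 onset /wf/ has 2 consonants (> 1) → illicit
zu — σ1 onset /z/, coda /∅/ ok → licit
litp.u — violates constraint (ii): syllable 1 coda /tp/ has 2 consonants (> 1) → illicit

zap, zu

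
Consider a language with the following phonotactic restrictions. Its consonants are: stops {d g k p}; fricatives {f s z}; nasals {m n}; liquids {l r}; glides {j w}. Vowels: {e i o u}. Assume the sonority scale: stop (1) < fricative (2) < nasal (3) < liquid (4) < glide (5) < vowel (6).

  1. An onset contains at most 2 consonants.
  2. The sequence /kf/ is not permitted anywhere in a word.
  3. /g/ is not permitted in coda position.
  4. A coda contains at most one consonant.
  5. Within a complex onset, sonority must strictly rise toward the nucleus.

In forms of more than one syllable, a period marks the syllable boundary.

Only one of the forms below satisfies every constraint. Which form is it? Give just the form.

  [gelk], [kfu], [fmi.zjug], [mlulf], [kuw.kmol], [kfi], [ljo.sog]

[gelk] — violates constraint 4: syllable 1 coda /lk/ has 2 consonants (> 1) → phonotactically illegal
[kfu] — violates constraint 2: contains banned sequence /kf/ → phonotactically illegal
[fmi.zjug] — violates constraint 3: syllable 2 coda contains /g/ → phonotactically illegal
[mlulf] — violates constraint 4: syllable 1 coda /lf/ has 2 consonants (> 1) → phonotactically illegal
[kuw.kmol] — σ1 onset /k/, coda /w/ ok; σ2 onset /km/ (1→3 rises), coda /l/ ok → phonotactically legal
[kfi] — violates constraint 2: contains banned sequence /kf/ → phonotactically illegal
[ljo.sog] — violates constraint 3: syllable 2 coda contains /g/ → phonotactically illegal

[kuw.kmol]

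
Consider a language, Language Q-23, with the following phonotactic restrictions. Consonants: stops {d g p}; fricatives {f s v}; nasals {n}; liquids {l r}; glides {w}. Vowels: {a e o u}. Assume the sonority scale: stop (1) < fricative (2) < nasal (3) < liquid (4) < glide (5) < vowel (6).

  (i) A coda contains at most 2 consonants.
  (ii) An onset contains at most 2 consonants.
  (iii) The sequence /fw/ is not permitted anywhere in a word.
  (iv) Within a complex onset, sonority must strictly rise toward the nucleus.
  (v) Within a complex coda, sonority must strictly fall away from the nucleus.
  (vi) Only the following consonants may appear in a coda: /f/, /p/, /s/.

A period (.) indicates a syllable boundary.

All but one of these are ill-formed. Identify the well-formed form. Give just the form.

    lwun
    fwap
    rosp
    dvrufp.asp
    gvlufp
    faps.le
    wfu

rosp

lwun — violates constraint (vi): syllable 1 coda contains /n/, which is not a licensed coda consonant → ill-formed
fwap — violates constraint (iii): contains banned sequence /fw/ → ill-formed
rosp — σ1 onset /r/, coda /sp/ (2→1 falls) ok → well-formed
dvrufp.asp — violates constraint (ii): syllable 1 onset /dvr/ has 3 consonants (> 2) → ill-formed
gvlufp — violates constraint (ii): syllable 1 onset /gvl/ has 3 consonants (> 2) → ill-formed
faps.le — violates constraint (v): syllable 1 coda /ps/: /p/ (stop, 1) → /s/ (fricative, 2) does not fall → ill-formed
wfu — violates constraint (iv): syllable 1 onset /wf/: /w/ (glide, 5) → /f/ (fricative, 2) does not rise → ill-formed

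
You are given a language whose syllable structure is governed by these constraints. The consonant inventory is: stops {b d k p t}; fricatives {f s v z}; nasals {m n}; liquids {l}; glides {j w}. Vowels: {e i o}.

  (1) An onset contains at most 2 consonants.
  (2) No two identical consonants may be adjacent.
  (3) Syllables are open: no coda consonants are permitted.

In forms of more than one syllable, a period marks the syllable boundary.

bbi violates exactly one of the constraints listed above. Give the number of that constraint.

2

bbi: adjacent identical consonants /bb/.
This is a violation of constraint 2: "No two identical consonants may be adjacent."
The remaining constraints (1, 3) are satisfied.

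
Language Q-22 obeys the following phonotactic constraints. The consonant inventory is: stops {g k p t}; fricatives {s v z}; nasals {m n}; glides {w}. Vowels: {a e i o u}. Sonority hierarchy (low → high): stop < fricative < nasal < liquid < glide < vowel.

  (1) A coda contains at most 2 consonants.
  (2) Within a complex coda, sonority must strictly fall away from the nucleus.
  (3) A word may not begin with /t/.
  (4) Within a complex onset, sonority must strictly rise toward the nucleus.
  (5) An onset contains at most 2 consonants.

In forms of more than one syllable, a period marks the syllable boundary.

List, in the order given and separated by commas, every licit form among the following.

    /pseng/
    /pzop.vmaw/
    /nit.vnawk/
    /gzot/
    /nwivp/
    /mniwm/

/pseng/ — σ1 onset /ps/ (1→2 rises), coda /ng/ (3→1 falls) ok → licit
/pzop.vmaw/ — σ1 onset /pz/ (1→2 rises), coda /p/ ok; σ2 onset /vm/ (2→3 rises), coda /w/ ok → licit
/nit.vnawk/ — σ1 onset /n/, coda /t/ ok; σ2 onset /vn/ (2→3 rises), coda /wk/ (5→1 falls) ok → licit
/gzot/ — σ1 onset /gz/ (1→2 rises), coda /t/ ok → licit
/nwivp/ — σ1 onset /nw/ (3→5 rises), coda /vp/ (2→1 falls) ok → licit
/mniwm/ — violates constraint 4: syllable 1 onset /mn/: /m/ (nasal, 3) → /n/ (nasal, 3) does not rise → illicit

/pseng/, /pzop.vmaw/, /nit.vnawk/, /gzot/, /nwivp/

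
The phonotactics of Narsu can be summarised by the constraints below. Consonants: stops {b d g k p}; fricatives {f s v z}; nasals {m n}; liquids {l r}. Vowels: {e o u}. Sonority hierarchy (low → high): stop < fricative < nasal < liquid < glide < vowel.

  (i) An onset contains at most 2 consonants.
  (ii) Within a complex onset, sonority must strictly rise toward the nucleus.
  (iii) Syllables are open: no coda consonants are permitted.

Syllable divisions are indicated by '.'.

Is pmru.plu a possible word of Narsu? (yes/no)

no

pmru.plu — violates constraint (i): syllable 1 onset /pmr/ has 3 consonants (> 2) → illicit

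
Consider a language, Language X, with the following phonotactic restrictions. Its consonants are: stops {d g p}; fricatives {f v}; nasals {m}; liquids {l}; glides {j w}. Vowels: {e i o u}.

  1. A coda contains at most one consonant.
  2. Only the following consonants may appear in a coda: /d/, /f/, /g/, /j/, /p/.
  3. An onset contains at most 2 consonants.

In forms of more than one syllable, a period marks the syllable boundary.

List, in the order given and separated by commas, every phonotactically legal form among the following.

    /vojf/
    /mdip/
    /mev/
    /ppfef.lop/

/vojf/ — violates constraint 1: syllable 1 coda /jf/ has 2 consonants (> 1) → phonotactically illegal
/mdip/ — σ1 onset /md/ (2C), coda /p/ ok → phonotactically legal
/mev/ — violates constraint 2: syllable 1 coda contains /v/, which is not a licensed coda consonant → phonotactically illegal
/ppfef.lop/ — violates constraint 3: syllable 1 onset /ppf/ has 3 consonants (> 2) → phonotactically illegal

/mdip/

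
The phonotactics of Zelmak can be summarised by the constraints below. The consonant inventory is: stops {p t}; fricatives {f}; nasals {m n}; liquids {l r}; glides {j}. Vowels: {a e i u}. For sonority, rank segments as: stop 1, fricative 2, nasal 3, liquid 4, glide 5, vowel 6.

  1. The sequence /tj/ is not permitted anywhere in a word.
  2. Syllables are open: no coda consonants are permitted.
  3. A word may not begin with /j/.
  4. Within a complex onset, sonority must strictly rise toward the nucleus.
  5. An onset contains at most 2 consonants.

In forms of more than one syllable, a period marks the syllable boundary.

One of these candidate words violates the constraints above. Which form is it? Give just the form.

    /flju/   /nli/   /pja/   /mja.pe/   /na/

/flju/

/flju/ — violates constraint 5: syllable 1 onset /flj/ has 3 consonants (> 2) → illicit
/nli/ — σ1 onset /nl/ (3→4 rises), coda /∅/ ok → licit
/pja/ — σ1 onset /pj/ (1→5 rises), coda /∅/ ok → licit
/mja.pe/ — σ1 onset /mj/ (3→5 rises), coda /∅/ ok; σ2 onset /p/, coda /∅/ ok → licit
/na/ — σ1 onset /n/, coda /∅/ ok → licit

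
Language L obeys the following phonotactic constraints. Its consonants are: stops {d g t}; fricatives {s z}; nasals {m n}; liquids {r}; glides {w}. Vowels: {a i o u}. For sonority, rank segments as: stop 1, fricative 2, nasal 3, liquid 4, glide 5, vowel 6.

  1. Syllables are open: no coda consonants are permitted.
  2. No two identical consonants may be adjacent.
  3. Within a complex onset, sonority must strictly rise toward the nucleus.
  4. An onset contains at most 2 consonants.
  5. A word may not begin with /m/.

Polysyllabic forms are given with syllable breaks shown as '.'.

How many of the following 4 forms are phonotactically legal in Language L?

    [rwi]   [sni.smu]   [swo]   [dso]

4

[rwi] — σ1 onset /rw/ (4→5 rises), coda /∅/ ok → phonotactically legal
[sni.smu] — σ1 onset /sn/ (2→3 rises), coda /∅/ ok; σ2 onset /sm/ (2→3 rises), coda /∅/ ok → phonotactically legal
[swo] — σ1 onset /sw/ (2→5 rises), coda /∅/ ok → phonotactically legal
[dso] — σ1 onset /ds/ (1→2 rises), coda /∅/ ok → phonotactically legal
Phonotactically legal: [rwi], [sni.smu], [swo], [dso] → 4.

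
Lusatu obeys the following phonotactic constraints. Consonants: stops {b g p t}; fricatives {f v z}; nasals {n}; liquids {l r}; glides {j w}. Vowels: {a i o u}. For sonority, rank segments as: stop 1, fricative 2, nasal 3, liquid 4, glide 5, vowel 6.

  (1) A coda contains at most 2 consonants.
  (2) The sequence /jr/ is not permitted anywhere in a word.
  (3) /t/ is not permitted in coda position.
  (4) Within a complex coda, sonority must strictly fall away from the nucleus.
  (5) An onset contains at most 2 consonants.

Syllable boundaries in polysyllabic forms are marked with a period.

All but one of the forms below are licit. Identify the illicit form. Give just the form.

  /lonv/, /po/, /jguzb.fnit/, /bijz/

/lonv/ — σ1 onset /l/, coda /nv/ (3→2 falls) ok → licit
/po/ — σ1 onset /p/, coda /∅/ ok → licit
/jguzb.fnit/ — violates constraint 3: syllable 2 coda contains /t/ → illicit
/bijz/ — σ1 onset /b/, coda /jz/ (5→2 falls) ok → licit

/jguzb.fnit/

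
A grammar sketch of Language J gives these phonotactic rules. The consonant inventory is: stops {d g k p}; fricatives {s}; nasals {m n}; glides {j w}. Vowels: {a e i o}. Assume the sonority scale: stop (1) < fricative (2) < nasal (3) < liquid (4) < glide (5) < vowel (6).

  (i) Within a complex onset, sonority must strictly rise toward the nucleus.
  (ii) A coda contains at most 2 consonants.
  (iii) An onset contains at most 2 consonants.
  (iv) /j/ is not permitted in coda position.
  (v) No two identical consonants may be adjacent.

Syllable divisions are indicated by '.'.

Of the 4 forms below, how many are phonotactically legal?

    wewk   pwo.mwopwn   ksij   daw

2

wewk — σ1 onset /w/, coda /wk/ (2C) ok → phonotactically legal
pwo.mwopwn — violates constraint (ii): syllable 2 coda /pwn/ has 3 consonants (> 2) → phonotactically illegal
ksij — violates constraint (iv): syllable 1 coda contains /j/ → phonotactically illegal
daw — σ1 onset /d/, coda /w/ ok → phonotactically legal
Phonotactically legal: wewk, daw → 2.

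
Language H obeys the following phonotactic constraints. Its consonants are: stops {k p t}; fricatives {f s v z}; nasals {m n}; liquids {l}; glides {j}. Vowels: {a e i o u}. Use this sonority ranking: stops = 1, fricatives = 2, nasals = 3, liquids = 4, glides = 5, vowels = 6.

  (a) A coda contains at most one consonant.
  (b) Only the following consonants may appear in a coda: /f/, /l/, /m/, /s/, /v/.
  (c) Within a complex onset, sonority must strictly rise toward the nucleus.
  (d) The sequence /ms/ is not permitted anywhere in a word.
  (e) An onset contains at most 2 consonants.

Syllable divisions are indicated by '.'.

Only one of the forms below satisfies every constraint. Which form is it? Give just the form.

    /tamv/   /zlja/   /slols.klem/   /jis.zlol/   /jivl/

/jis.zlol/

/tamv/ — violates constraint (a): syllable 1 coda /mv/ has 2 consonants (> 1) → ill-formed
/zlja/ — violates constraint (e): syllable 1 onset /zlj/ has 3 consonants (> 2) → ill-formed
/slols.klem/ — violates constraint (a): syllable 1 coda /ls/ has 2 consonants (> 1) → ill-formed
/jis.zlol/ — σ1 onset /j/, coda /s/ ok; σ2 onset /zl/ (2→4 rises), coda /l/ ok → well-formed
/jivl/ — violates constraint (a): syllable 1 coda /vl/ has 2 consonants (> 1) → ill-formed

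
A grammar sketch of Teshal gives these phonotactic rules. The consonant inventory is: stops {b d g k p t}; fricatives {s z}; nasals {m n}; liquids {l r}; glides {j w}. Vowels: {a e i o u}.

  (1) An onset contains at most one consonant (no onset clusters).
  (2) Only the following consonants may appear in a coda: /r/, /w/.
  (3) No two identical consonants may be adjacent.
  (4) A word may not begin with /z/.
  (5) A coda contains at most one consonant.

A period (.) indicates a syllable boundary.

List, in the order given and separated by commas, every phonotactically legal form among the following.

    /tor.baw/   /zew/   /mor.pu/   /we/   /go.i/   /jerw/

/tor.baw/, /mor.pu/, /we/, /go.i/

/tor.baw/ — σ1 onset /t/, coda /r/ ok; σ2 onset /b/, coda /w/ ok → phonotactically legal
/zew/ — violates constraint 4: word begins with /z/ → phonotactically illegal
/mor.pu/ — σ1 onset /m/, coda /r/ ok; σ2 onset /p/, coda /∅/ ok → phonotactically legal
/we/ — σ1 onset /w/, coda /∅/ ok → phonotactically legal
/go.i/ — σ1 onset /g/, coda /∅/ ok; σ2 onset /∅/, coda /∅/ ok → phonotactically legal
/jerw/ — violates constraint 5: syllable 1 coda /rw/ has 2 consonants (> 1) → phonotactically illegal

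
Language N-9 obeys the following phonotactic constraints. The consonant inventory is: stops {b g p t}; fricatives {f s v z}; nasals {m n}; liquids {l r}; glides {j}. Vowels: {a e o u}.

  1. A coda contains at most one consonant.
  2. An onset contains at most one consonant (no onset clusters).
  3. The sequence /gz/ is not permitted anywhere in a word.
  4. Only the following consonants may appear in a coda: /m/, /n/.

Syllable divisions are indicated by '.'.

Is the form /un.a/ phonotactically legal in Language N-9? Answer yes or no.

yes

/un.a/ — σ1 onset /∅/, coda /n/ ok; σ2 onset /∅/, coda /∅/ ok → phonotactically legal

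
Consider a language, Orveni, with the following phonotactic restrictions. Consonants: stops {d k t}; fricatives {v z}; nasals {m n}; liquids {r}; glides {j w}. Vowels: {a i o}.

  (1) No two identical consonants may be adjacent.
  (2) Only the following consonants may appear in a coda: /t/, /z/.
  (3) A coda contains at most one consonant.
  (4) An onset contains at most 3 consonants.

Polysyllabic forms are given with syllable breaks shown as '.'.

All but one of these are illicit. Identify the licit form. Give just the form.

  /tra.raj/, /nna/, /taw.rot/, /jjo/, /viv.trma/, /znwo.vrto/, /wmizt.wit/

/tra.raj/ — violates constraint 2: syllable 2 coda contains /j/, which is not a licensed coda consonant → illicit
/nna/ — violates constraint 1: adjacent identical consonants /nn/ → illicit
/taw.rot/ — violates constraint 2: syllable 1 coda contains /w/, which is not a licensed coda consonant → illicit
/jjo/ — violates constraint 1: adjacent identical consonants /jj/ → illicit
/viv.trma/ — violates constraint 2: syllable 1 coda contains /v/, which is not a licensed coda consonant → illicit
/znwo.vrto/ — σ1 onset /znw/ (3C), coda /∅/ ok; σ2 onset /vrt/ (3C), coda /∅/ ok → licit
/wmizt.wit/ — violates constraint 3: syllable 1 coda /zt/ has 2 consonants (> 1) → illicit

/znwo.vrto/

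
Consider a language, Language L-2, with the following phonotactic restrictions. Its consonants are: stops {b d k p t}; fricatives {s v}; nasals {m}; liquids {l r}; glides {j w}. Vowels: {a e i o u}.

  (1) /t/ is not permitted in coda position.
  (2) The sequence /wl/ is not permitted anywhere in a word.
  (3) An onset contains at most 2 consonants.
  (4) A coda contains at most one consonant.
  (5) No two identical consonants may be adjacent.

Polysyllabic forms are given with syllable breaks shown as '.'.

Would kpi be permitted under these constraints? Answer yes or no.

kpi — σ1 onset /kp/ (2C), coda /∅/ ok → permitted

yes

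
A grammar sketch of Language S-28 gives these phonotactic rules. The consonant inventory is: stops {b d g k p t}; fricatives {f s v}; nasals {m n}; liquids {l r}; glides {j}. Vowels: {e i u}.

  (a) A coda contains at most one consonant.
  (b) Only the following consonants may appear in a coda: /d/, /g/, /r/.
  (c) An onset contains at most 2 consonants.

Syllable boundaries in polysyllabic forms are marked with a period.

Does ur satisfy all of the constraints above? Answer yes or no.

yes

ur — σ1 onset /∅/, coda /r/ ok → phonotactically legal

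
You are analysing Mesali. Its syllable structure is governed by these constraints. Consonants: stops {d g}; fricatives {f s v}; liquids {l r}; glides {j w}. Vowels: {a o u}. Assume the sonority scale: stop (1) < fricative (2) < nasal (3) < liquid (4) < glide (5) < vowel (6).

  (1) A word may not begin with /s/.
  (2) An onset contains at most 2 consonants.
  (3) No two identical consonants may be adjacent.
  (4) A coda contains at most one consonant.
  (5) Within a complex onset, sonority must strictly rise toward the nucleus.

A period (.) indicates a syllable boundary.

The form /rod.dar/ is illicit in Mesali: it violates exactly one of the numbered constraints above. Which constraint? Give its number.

3

/rod.dar/: adjacent identical consonants /dd/.
This is a violation of constraint 3: "No two identical consonants may be adjacent."
The remaining constraints (1, 2, 4, 5) are satisfied.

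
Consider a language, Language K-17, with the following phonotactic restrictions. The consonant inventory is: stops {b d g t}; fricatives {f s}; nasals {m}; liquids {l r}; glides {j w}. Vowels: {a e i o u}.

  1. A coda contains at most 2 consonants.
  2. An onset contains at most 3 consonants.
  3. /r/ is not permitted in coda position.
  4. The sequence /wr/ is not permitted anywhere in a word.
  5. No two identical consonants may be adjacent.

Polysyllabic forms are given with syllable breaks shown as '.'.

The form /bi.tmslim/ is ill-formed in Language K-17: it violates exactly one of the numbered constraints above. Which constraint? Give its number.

2

/bi.tmslim/: syllable 2 onset /tmsl/ has 4 consonants (> 3).
This is a violation of constraint 2: "An onset contains at most 3 consonants."
The remaining constraints (1, 3, 4, 5) are satisfied.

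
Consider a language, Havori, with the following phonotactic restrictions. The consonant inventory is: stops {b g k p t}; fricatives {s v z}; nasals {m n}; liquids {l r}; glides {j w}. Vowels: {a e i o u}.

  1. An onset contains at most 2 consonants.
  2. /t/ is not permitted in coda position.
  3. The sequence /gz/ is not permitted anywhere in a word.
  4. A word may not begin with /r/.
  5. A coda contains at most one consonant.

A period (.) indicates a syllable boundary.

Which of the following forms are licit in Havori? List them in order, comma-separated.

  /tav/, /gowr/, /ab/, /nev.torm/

/tav/ — σ1 onset /t/, coda /v/ ok → licit
/gowr/ — violates constraint 5: syllable 1 coda /wr/ has 2 consonants (> 1) → illicit
/ab/ — σ1 onset /∅/, coda /b/ ok → licit
/nev.torm/ — violates constraint 5: syllable 2 coda /rm/ has 2 consonants (> 1) → illicit

/tav/, /ab/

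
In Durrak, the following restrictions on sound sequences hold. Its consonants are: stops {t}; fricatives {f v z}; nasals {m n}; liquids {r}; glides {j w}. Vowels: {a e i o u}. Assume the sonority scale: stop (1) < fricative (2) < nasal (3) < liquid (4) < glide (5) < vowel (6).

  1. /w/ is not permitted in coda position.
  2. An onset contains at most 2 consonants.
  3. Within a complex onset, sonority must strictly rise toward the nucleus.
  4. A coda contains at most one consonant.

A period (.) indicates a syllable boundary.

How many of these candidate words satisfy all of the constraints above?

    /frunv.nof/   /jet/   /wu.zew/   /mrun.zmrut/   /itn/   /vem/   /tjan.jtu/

/frunv.nof/ — violates constraint 4: syllable 1 coda /nv/ has 2 consonants (> 1) → phonotactically illegal
/jet/ — σ1 onset /j/, coda /t/ ok → phonotactically legal
/wu.zew/ — violates constraint 1: syllable 2 coda contains /w/ → phonotactically illegal
/mrun.zmrut/ — violates constraint 2: syllable 2 onset /zmr/ has 3 consonants (> 2) → phonotactically illegal
/itn/ — violates constraint 4: syllable 1 coda /tn/ has 2 consonants (> 1) → phonotactically illegal
/vem/ — σ1 onset /v/, coda /m/ ok → phonotactically legal
/tjan.jtu/ — violates constraint 3: syllable 2 onset /jt/: /j/ (glide, 5) → /t/ (stop, 1) does not rise → phonotactically illegal
Phonotactically legal: /jet/, /vem/ → 2.

2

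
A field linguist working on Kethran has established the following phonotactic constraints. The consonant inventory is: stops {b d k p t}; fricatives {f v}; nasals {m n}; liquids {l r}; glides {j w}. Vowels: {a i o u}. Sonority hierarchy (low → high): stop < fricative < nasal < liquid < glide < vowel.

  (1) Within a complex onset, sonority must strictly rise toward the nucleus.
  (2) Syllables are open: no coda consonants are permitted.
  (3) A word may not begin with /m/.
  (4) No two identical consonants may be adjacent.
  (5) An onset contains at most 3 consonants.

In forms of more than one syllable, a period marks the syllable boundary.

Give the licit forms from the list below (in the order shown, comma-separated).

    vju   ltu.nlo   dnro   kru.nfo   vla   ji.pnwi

vju — σ1 onset /vj/ (2→5 rises), coda /∅/ ok → licit
ltu.nlo — violates constraint 1: syllable 1 onset /lt/: /l/ (liquid, 4) → /t/ (stop, 1) does not rise → illicit
dnro — σ1 onset /dnr/ (1→3→4 rises), coda /∅/ ok → licit
kru.nfo — violates constraint 1: syllable 2 onset /nf/: /n/ (nasal, 3) → /f/ (fricative, 2) does not rise → illicit
vla — σ1 onset /vl/ (2→4 rises), coda /∅/ ok → licit
ji.pnwi — σ1 onset /j/, coda /∅/ ok; σ2 onset /pnw/ (1→3→5 rises), coda /∅/ ok → licit

vju, dnro, vla, ji.pnwi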